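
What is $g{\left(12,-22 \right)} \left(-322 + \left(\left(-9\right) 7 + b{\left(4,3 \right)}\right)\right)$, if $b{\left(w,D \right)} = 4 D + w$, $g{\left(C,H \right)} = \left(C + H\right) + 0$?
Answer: $3690$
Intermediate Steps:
$g{\left(C,H \right)} = C + H$
$b{\left(w,D \right)} = w + 4 D$
$g{\left(12,-22 \right)} \left(-322 + \left(\left(-9\right) 7 + b{\left(4,3 \right)}\right)\right) = \left(12 - 22\right) \left(-322 + \left(\left(-9\right) 7 + \left(4 + 4 \cdot 3\right)\right)\right) = - 10 \left(-322 + \left(-63 + \left(4 + 12\right)\right)\right) = - 10 \left(-322 + \left(-63 + 16\right)\right) = - 10 \left(-322 - 47\right) = \left(-10\right) \left(-369\right) = 3690$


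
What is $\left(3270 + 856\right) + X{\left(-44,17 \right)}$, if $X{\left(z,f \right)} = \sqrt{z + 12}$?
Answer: $4126 + 4 i \sqrt{2} \approx 4126.0 + 5.6569 i$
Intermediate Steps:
$X{\left(z,f \right)} = \sqrt{12 + z}$
$\left(3270 + 856\right) + X{\left(-44,17 \right)} = \left(3270 + 856\right) + \sqrt{12 - 44} = 4126 + \sqrt{-32} = 4126 + 4 i \sqrt{2}$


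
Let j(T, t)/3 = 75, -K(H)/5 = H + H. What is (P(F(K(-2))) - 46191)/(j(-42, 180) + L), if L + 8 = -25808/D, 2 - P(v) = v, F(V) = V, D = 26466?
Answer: -611483697/2858657 ≈ -213.91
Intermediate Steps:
K(H) = -10*H (K(H) = -5*(H + H) = -10*H)
j(T, t) = 225 (j(T, t) = 3*75 = 225)
P(v) = 2 - v
L = -118768/13233 (L = -8 - 25808/26466 = -8 - 25808*1/26466 = -8 - 12904/13233 = -118768/13233 ≈ -8.9751)
(P(F(K(-2))) - 46191)/(j(-42, 180) + L) = ((2 - (-10)*(-2)) - 46191)/(225 - 118768/13233) = ((2 - 1*20) - 46191)/(2858657/13233) = ((2 - 20) - 46191)*(13233/2858657) = (-18 - 46191)*(13233/2858657) = -46209*13233/2858657 = -611483697/2858657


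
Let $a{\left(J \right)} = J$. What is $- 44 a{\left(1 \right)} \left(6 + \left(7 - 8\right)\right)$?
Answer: $-220$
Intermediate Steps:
$- 44 a{\left(1 \right)} \left(6 + \left(7 - 8\right)\right) = - 44 \cdot 1 \left(6 + \left(7 - 8\right)\right) = - 44 \cdot 1 \left(6 - 1\right) = - 44 \cdot 1 \cdot 5 = \left(-44\right) 5 = -220$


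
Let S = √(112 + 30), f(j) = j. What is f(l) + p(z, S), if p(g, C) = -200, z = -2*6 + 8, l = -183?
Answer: -383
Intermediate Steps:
z = -4 (z = -12 + 8 = -4)
S = √142 ≈ 11.916
f(l) + p(z, S) = -183 - 200 = -383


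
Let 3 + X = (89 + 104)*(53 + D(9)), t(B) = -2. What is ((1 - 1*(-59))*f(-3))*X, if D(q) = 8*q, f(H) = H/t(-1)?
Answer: 2170980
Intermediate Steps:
f(H) = -H/2 (f(H) = H/(-2) = H*(-½) = -H/2)
X = 24122 (X = -3 + (89 + 104)*(53 + 8*9) = -3 + 193*(53 + 72) = -3 + 193*125 = -3 + 24125 = 24122)
((1 - 1*(-59))*f(-3))*X = ((1 - 1*(-59))*(-½*(-3)))*24122 = ((1 + 59)*(3/2))*24122 = (60*(3/2))*24122 = 90*24122 = 2170980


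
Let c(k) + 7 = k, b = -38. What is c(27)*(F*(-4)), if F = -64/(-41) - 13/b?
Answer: -118600/779 ≈ -152.25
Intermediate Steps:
F = 2965/1558 (F = -64/(-41) - 13/(-38) = -64*(-1/41) - 13*(-1/38) = 64/41 + 13/38 = 2965/1558 ≈ 1.9031)
c(k) = -7 + k
c(27)*(F*(-4)) = (-7 + 27)*((2965/1558)*(-4)) = 20*(-5930/779) = -118600/779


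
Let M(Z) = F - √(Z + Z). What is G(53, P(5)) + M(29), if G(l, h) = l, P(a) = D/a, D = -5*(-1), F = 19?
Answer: 72 - √58 ≈ 64.384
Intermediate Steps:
D = 5
M(Z) = 19 - √2*√Z (M(Z) = 19 - √(Z + Z) = 19 - √(2*Z) = 19 - √2*√Z)
P(a) = 5/a
G(53, P(5)) + M(29) = 53 + (19 - √2*√29) = 53 + (19 - √58) = 72 - √58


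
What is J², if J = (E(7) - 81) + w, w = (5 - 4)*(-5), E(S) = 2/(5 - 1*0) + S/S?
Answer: 178929/25 ≈ 7157.2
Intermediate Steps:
E(S) = 7/5 (E(S) = 2/(5 + 0) + 1 = 2/5 + 1 = 2*(⅕) + 1 = ⅖ + 1 = 7/5)
w = -5 (w = 1*(-5) = -5)
J = -423/5 (J = (7/5 - 81) - 5 = -398/5 - 5 = -423/5 ≈ -84.600)
J² = (-423/5)² = 178929/25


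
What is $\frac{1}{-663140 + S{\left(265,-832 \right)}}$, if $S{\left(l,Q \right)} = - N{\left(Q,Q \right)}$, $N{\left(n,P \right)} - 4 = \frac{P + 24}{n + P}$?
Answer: $- \frac{208}{137934053} \approx -1.508 \cdot 10^{-6}$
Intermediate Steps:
$N{\left(n,P \right)} = 4 + \frac{24 + P}{P + n}$ ($N{\left(n,P \right)} = 4 + \frac{P + 24}{n + P} = 4 + \frac{24 + P}{P + n}$)
$S{\left(l,Q \right)} = - \frac{24 + 9 Q}{2 Q}$ ($S{\left(l,Q \right)} = - \frac{24 + 4 Q + 5 Q}{Q + Q} = - \frac{24 + 9 Q}{2 Q}$)
$\frac{1}{-663140 + S{\left(265,-832 \right)}} = \frac{1}{-663140 - \left(\frac{9}{2} + \frac{12}{-832}\right)} = \frac{1}{-663140 - \frac{933}{208}} = \frac{1}{- \frac{137934053}{208}} = - \frac{208}{137934053}$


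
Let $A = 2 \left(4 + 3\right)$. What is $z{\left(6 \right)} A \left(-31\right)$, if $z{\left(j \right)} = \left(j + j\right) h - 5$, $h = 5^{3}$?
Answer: $-648830$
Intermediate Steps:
$A = 14$ ($A = 2 \cdot 7 = 14$)
$h = 125$
$z{\left(j \right)} = -5 + 250 j$ ($z{\left(j \right)} = \left(j + j\right) 125 - 5 = 2 j 125 - 5 = 250 j - 5 = -5 + 250 j$)
$z{\left(6 \right)} A \left(-31\right) = \left(-5 + 250 \cdot 6\right) 14 \left(-31\right) = \left(-5 + 1500\right) 14 \left(-31\right) = 1495 \cdot 14 \left(-31\right) = 20930 \left(-31\right) = -648830$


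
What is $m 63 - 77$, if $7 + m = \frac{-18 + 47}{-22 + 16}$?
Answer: $- \frac{1645}{2} \approx -822.5$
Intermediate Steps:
$m = - \frac{71}{6}$ ($m = -7 + \frac{-18 + 47}{-22 + 16} = -7 + \frac{29}{-6} = -7 + 29 \left(- \frac{1}{6}\right) = -7 - \frac{29}{6} = - \frac{71}{6} \approx -11.833$)
$m 63 - 77 = \left(- \frac{71}{6}\right) 63 - 77 = - \frac{1491}{2} - 77 = - \frac{1645}{2}$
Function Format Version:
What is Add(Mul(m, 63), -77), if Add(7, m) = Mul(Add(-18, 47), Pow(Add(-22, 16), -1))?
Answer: Rational(-1645, 2) ≈ -822.50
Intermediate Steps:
m = Rational(-71, 6) (m = Add(-7, Mul(Add(-18, 47), Pow(Add(-22, 16), -1))) = Add(-7, Mul(29, Pow(-6, -1))) = Add(-7, Mul(29, Rational(-1, 6))) = Add(-7, Rational(-29, 6)) = Rational(-71, 6) ≈ -11.833)
Add(Mul(m, 63), -77) = Add(Mul(Rational(-71, 6), 63), -77) = Add(Rational(-1491, 2), -77) = Rational(-1645, 2)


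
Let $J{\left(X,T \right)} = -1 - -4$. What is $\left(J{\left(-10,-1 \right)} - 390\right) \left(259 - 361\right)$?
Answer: $39474$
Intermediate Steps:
$J{\left(X,T \right)} = 3$ ($J{\left(X,T \right)} = -1 + 4 = 3$)
$\left(J{\left(-10,-1 \right)} - 390\right) \left(259 - 361\right) = \left(3 - 390\right) \left(259 - 361\right) = \left(-387\right) \left(-102\right) = 39474$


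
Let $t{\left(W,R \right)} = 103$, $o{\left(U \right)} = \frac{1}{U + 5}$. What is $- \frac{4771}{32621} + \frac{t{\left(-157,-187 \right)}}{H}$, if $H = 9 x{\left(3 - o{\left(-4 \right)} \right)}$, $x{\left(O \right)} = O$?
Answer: $\frac{3274085}{587178} \approx 5.576$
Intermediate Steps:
$o{\left(U \right)} = \frac{1}{5 + U}$
$H = 18$ ($H = 9 \left(3 - \frac{1}{5 - 4}\right) = 9 \left(3 - 1^{-1}\right) = 9 \left(3 - 1\right) = 9 \cdot 2 = 18$)
$- \frac{4771}{32621} + \frac{t{\left(-157,-187 \right)}}{H} = - \frac{4771}{32621} + \frac{103}{18} = \frac{3274085}{587178}$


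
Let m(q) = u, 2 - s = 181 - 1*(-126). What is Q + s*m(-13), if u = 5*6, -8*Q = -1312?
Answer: -8986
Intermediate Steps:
s = -305 (s = 2 - (181 - 1*(-126)) = 2 - (181 + 126) = 2 - 1*307 = 2 - 307 = -305)
Q = 164 (Q = -⅛*(-1312) = 164)
u = 30
m(q) = 30
Q + s*m(-13) = 164 - 305*30 = 164 - 9150 = -8986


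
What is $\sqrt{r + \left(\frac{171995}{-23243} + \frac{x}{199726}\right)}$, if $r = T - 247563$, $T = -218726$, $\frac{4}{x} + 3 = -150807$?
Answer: $\frac{i \sqrt{118051242472506449165692867437885}}{15911248185195} \approx 682.86 i$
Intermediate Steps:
$x = - \frac{2}{75405}$ ($x = \frac{4}{-3 - 150807} = \frac{4}{-150810} = 4 \left(- \frac{1}{150810}\right) = - \frac{2}{75405} \approx -2.6523 \cdot 10^{-5}$)
$r = -466289$ ($r = -218726 - 247563 = -466289$)
$\sqrt{r + \left(\frac{171995}{-23243} + \frac{x}{199726}\right)} = \sqrt{-466289 + \left(\frac{171995}{-23243} - \frac{2}{75405 \cdot 199726}\right)} = \sqrt{-466289 + \left(171995 \left(- \frac{1}{23243}\right) - \frac{1}{7530169515}\right)} = \sqrt{-466289 - \frac{117741045977788}{15911248185195}} = \sqrt{- \frac{7419357746072369143}{15911248185195}} = \frac{i \sqrt{118051242472506449165692867437885}}{15911248185195}$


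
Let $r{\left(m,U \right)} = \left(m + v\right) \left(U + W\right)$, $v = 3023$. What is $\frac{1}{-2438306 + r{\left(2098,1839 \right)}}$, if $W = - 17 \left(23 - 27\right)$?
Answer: $\frac{1}{7327441} \approx 1.3647 \cdot 10^{-7}$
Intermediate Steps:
$W = 68$ ($W = \left(-17\right) \left(-4\right) = 68$)
$r{\left(m,U \right)} = \left(68 + U\right) \left(3023 + m\right)$ ($r{\left(m,U \right)} = \left(m + 3023\right) \left(U + 68\right) = \left(3023 + m\right) \left(68 + U\right) = \left(68 + U\right) \left(3023 + m\right)$)
$\frac{1}{-2438306 + r{\left(2098,1839 \right)}} = \frac{1}{-2438306 + \left(205564 + 68 \cdot 2098 + 3023 \cdot 1839 + 1839 \cdot 2098\right)} = \frac{1}{-2438306 + \left(205564 + 142664 + 5559297 + 3858222\right)} = \frac{1}{-2438306 + 9765747} = \frac{1}{7327441}$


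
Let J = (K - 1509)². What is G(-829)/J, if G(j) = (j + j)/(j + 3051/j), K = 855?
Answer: 687241/147624466536 ≈ 4.6553e-6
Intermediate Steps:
G(j) = 2*j/(j + 3051/j) (G(j) = (2*j)/(j + 3051/j) = 2*j/(j + 3051/j))
J = 427716 (J = (855 - 1509)² = (-654)² = 427716)
G(-829)/J = (2*(-829)²/(3051 + (-829)²))/427716 = (2*687241/(3051 + 687241))*(1/427716) = (2*687241/690292)*(1/427716) = (2*687241*(1/690292))*(1/427716) = (687241/345146)*(1/427716) = 687241/147624466536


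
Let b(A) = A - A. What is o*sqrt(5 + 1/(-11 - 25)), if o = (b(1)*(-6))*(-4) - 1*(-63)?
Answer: 21*sqrt(179)/2 ≈ 140.48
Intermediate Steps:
b(A) = 0
o = 63 (o = (0*(-6))*(-4) - 1*(-63) = 0*(-4) + 63 = 0 + 63 = 63)
o*sqrt(5 + 1/(-11 - 25)) = 63*sqrt(5 + 1/(-11 - 25)) = 63*sqrt(5 + 1/(-36)) = 63*sqrt(5 - 1/36) = 63*sqrt(179/36) = 63*(sqrt(179)/6) = 21*sqrt(179)/2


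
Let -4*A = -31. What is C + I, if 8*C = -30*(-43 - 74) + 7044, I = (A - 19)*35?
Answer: 1851/2 ≈ 925.50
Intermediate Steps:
A = 31/4 (A = -¼*(-31) = 31/4 ≈ 7.7500)
I = -1575/4 (I = (31/4 - 19)*35 = -45/4*35 = -1575/4 ≈ -393.75)
C = 5277/4 (C = (-30*(-43 - 74) + 7044)/8 = (-30*(-117) + 7044)/8 = (3510 + 7044)/8 = (⅛)*10554 = 5277/4 ≈ 1319.3)
C + I = 5277/4 - 1575/4 = 1851/2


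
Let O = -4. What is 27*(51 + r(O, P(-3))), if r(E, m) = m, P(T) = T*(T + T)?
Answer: 1863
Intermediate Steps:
P(T) = 2*T**2 (P(T) = T*(2*T) = 2*T**2)
27*(51 + r(O, P(-3))) = 27*(51 + 2*(-3)**2) = 27*(51 + 2*9) = 27*(51 + 18) = 27*69 = 1863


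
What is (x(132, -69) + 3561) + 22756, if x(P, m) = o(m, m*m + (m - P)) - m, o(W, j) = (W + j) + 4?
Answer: 30881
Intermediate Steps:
o(W, j) = 4 + W + j
x(P, m) = 4 + m + m² - P (x(P, m) = (4 + m + (m*m + (m - P))) - m = (4 + m + (m² + (m - P))) - m = (4 + m + (m + m² - P)) - m = (4 + m² - P + 2*m) - m = 4 + m + m² - P)
(x(132, -69) + 3561) + 22756 = ((4 - 69 + (-69)² - 1*132) + 3561) + 22756 = ((4 - 69 + 4761 - 132) + 3561) + 22756 = (4564 + 3561) + 22756 = 8125 + 22756 = 30881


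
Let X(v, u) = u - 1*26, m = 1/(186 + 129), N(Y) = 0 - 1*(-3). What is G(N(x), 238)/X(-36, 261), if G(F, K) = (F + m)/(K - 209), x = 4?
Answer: 946/2146725 ≈ 0.00044067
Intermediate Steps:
N(Y) = 3 (N(Y) = 0 + 3 = 3)
m = 1/315 ≈ 0.0031746
G(F, K) = (1/315 + F)/(-209 + K) (G(F, K) = (F + 1/315)/(K - 209) = (1/315 + F)/(-209 + K))
X(v, u) = -26 + u (X(v, u) = u - 26 = -26 + u)
G(N(x), 238)/X(-36, 261) = ((1/315 + 3)/(-209 + 238))/(-26 + 261) = ((946/315)/29)/235 = ((1/29)*(946/315))*(1/235) = (946/9135)*(1/235) = 946/2146725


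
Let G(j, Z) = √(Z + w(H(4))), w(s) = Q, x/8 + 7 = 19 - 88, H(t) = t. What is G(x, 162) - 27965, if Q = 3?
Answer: -27965 + √165 ≈ -27952.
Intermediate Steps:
x = -608 (x = -56 + 8*(19 - 88) = -56 + 8*(-69) = -56 - 552 = -608)
w(s) = 3
G(j, Z) = √(3 + Z) (G(j, Z) = √(Z + 3) = √(3 + Z))
G(x, 162) - 27965 = √(3 + 162) - 27965 = √165 - 27965 = -27965 + √165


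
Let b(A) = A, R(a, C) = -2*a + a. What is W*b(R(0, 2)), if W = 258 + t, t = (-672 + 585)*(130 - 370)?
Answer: 0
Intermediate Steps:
R(a, C) = -a
t = 20880 (t = -87*(-240) = 20880)
W = 21138 (W = 258 + 20880 = 21138)
W*b(R(0, 2)) = 21138*(-1*0) = 21138*0 = 0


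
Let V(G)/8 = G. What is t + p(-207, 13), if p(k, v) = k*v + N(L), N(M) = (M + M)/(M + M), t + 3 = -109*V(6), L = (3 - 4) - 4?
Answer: -7925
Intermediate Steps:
V(G) = 8*G
L = -5 (L = -1 - 4 = -5)
t = -5235 (t = -3 - 872*6 = -3 - 109*48 = -3 - 5232 = -5235)
N(M) = 1 (N(M) = (2*M)/((2*M)) = (2*M)*(1/(2*M)) = 1)
p(k, v) = 1 + k*v (p(k, v) = k*v + 1 = 1 + k*v)
t + p(-207, 13) = -5235 + (1 - 207*13) = -5235 + (1 - 2691) = -5235 - 2690 = -7925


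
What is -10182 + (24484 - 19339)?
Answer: -5037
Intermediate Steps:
-10182 + (24484 - 19339) = -10182 + 5145 = -5037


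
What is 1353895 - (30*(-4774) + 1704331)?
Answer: -207216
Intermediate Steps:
1353895 - (30*(-4774) + 1704331) = 1353895 - (-143220 + 1704331) = 1353895 - 1*1561111 = 1353895 - 1561111 = -207216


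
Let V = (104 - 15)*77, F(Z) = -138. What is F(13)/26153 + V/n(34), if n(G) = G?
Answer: 179221817/889202 ≈ 201.55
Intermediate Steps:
V = 6853 (V = 89*77 = 6853)
F(13)/26153 + V/n(34) = -138/26153 + 6853/34 = 179221817/889202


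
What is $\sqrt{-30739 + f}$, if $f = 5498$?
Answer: $i \sqrt{25241} \approx 158.87 i$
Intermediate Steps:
$\sqrt{-30739 + f} = \sqrt{-30739 + 5498} = \sqrt{-25241} = i \sqrt{25241}$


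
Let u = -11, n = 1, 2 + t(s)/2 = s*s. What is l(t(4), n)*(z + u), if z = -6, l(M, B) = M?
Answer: -476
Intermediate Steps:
t(s) = -4 + 2*s² (t(s) = -4 + 2*(s*s) = -4 + 2*s²)
l(t(4), n)*(z + u) = (-4 + 2*4²)*(-6 - 11) = (-4 + 2*16)*(-17) = (-4 + 32)*(-17) = 28*(-17) = -476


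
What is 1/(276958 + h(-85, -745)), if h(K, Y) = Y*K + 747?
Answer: 1/341030 ≈ 2.9323e-6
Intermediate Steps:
h(K, Y) = 747 + K*Y (h(K, Y) = K*Y + 747 = 747 + K*Y)
1/(276958 + h(-85, -745)) = 1/(276958 + (747 - 85*(-745))) = 1/(276958 + (747 + 63325)) = 1/(276958 + 64072) = 1/341030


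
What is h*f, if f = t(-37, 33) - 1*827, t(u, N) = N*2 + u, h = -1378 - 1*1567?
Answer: 2350110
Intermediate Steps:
h = -2945 (h = -1378 - 1567 = -2945)
t(u, N) = u + 2*N (t(u, N) = 2*N + u = u + 2*N)
f = -798 (f = (-37 + 2*33) - 1*827 = (-37 + 66) - 827 = 29 - 827 = -798)
h*f = -2945*(-798) = 2350110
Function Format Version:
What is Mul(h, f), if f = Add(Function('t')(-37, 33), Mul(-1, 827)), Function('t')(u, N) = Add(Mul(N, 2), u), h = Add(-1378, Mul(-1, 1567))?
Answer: 2350110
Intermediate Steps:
h = -2945 (h = Add(-1378, -1567) = -2945)
Function('t')(u, N) = Add(u, Mul(2, N)) (Function('t')(u, N) = Add(Mul(2, N), u) = Add(u, Mul(2, N)))
f = -798 (f = Add(Add(-37, Mul(2, 33)), Mul(-1, 827)) = Add(Add(-37, 66), -827) = Add(29, -827) = -798)
Mul(h, f) = Mul(-2945, -798) = 2350110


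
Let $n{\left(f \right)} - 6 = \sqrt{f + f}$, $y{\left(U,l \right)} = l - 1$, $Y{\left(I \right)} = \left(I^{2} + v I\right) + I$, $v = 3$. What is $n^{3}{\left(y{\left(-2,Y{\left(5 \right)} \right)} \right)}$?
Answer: $1800 + 392 \sqrt{22} \approx 3638.6$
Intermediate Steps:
$Y{\left(I \right)} = I^{2} + 4 I$ ($Y{\left(I \right)} = \left(I^{2} + 3 I\right) + I = I^{2} + 4 I$)
$y{\left(U,l \right)} = -1 + l$
$n{\left(f \right)} = 6 + \sqrt{2} \sqrt{f}$ ($n{\left(f \right)} = 6 + \sqrt{f + f} = 6 + \sqrt{2 f} = 6 + \sqrt{2} \sqrt{f}$)
$n^{3}{\left(y{\left(-2,Y{\left(5 \right)} \right)} \right)} = \left(6 + \sqrt{2} \sqrt{-1 + 5 \left(4 + 5\right)}\right)^{3} = \left(6 + \sqrt{2} \sqrt{-1 + 5 \cdot 9}\right)^{3} = \left(6 + \sqrt{2} \sqrt{-1 + 45}\right)^{3} = \left(6 + \sqrt{2} \sqrt{44}\right)^{3} = \left(6 + \sqrt{2} \cdot 2 \sqrt{11}\right)^{3} = \left(6 + 2 \sqrt{22}\right)^{3}$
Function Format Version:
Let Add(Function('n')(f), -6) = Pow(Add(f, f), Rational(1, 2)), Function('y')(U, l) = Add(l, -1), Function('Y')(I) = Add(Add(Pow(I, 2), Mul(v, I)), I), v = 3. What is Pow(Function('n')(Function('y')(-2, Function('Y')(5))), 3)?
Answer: Add(1800, Mul(392, Pow(22, Rational(1, 2)))) ≈ 3638.6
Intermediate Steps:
Function('Y')(I) = Add(Pow(I, 2), Mul(4, I)) (Function('Y')(I) = Add(Add(Pow(I, 2), Mul(3, I)), I) = Add(Pow(I, 2), Mul(4, I)))
Function('y')(U, l) = Add(-1, l)
Function('n')(f) = Add(6, Mul(Pow(2, Rational(1, 2)), Pow(f, Rational(1, 2)))) (Function('n')(f) = Add(6, Pow(Add(f, f), Rational(1, 2))) = Add(6, Pow(Mul(2, f), Rational(1, 2))) = Add(6, Mul(Pow(2, Rational(1, 2)), Pow(f, Rational(1, 2)))))
Pow(Function('n')(Function('y')(-2, Function('Y')(5))), 3) = Pow(Add(6, Mul(Pow(2, Rational(1, 2)), Pow(Add(-1, Mul(5, Add(4, 5))), Rational(1, 2)))), 3) = Pow(Add(6, Mul(Pow(2, Rational(1, 2)), Pow(Add(-1, Mul(5, 9)), Rational(1, 2)))), 3) = Pow(Add(6, Mul(Pow(2, Rational(1, 2)), Pow(Add(-1, 45), Rational(1, 2)))), 3) = Pow(Add(6, Mul(Pow(2, Rational(1, 2)), Pow(44, Rational(1, 2)))), 3) = Pow(Add(6, Mul(Pow(2, Rational(1, 2)), Mul(2, Pow(11, Rational(1, 2))))), 3) = Pow(Add(6, Mul(2, Pow(22, Rational(1, 2)))), 3)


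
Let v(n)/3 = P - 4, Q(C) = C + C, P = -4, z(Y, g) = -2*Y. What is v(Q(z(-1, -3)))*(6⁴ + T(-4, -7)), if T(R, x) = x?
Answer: -30936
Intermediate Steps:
Q(C) = 2*C
v(n) = -24 (v(n) = 3*(-4 - 4) = 3*(-8) = -24)
v(Q(z(-1, -3)))*(6⁴ + T(-4, -7)) = -24*(6⁴ - 7) = -24*(1296 - 7) = -24*1289 = -30936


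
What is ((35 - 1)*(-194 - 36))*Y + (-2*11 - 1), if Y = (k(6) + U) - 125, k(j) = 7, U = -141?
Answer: 2025357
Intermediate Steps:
Y = -259 (Y = (7 - 141) - 125 = -134 - 125 = -259)
((35 - 1)*(-194 - 36))*Y + (-2*11 - 1) = ((35 - 1)*(-194 - 36))*(-259) + (-2*11 - 1) = (34*(-230))*(-259) + (-22 - 1) = -7820*(-259) - 23 = 2025380 - 23 = 2025357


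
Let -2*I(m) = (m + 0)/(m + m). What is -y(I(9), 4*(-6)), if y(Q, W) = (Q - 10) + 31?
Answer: -83/4 ≈ -20.750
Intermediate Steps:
I(m) = -¼ (I(m) = -(m + 0)/(2*(m + m)) = -m/(2*(2*m)) = -m*1/(2*m)/2 = -½*½ = -¼)
y(Q, W) = 21 + Q (y(Q, W) = (-10 + Q) + 31 = 21 + Q)
-y(I(9), 4*(-6)) = -(21 - ¼) = -1*83/4 = -83/4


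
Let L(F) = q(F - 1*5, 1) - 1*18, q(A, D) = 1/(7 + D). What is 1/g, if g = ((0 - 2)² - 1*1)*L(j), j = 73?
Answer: -8/429 ≈ -0.018648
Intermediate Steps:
L(F) = -143/8 (L(F) = 1/(7 + 1) - 1*18 = 1/8 - 18 = ⅛ - 18 = -143/8)
g = -429/8 (g = ((0 - 2)² - 1*1)*(-143/8) = ((-2)² - 1)*(-143/8) = (4 - 1)*(-143/8) = 3*(-143/8) = -429/8 ≈ -53.625)
1/g = 1/(-429/8) = -8/429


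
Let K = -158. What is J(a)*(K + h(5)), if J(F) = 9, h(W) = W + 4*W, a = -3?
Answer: -1197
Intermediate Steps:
h(W) = 5*W
J(a)*(K + h(5)) = 9*(-158 + 5*5) = 9*(-158 + 25) = 9*(-133) = -1197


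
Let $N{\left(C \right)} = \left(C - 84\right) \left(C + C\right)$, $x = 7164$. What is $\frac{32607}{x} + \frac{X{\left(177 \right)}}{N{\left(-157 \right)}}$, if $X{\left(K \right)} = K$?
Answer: $\frac{137153897}{30118252} \approx 4.5538$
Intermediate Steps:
$N{\left(C \right)} = 2 C \left(-84 + C\right)$ ($N{\left(C \right)} = \left(-84 + C\right) 2 C = 2 C \left(-84 + C\right)$)
$\frac{32607}{x} + \frac{X{\left(177 \right)}}{N{\left(-157 \right)}} = \frac{32607}{7164} + \frac{177}{2 \left(-157\right) \left(-84 - 157\right)} = 32607 \cdot \frac{1}{7164} + \frac{177}{2 \left(-157\right) \left(-241\right)} = \frac{3623}{796} + \frac{177}{75674} = \frac{137153897}{30118252}$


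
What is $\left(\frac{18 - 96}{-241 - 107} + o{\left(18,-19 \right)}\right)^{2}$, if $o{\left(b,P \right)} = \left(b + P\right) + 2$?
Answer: $\frac{5041}{3364} \approx 1.4985$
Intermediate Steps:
$o{\left(b,P \right)} = 2 + P + b$ ($o{\left(b,P \right)} = \left(P + b\right) + 2 = 2 + P + b$)
$\left(\frac{18 - 96}{-241 - 107} + o{\left(18,-19 \right)}\right)^{2} = \left(\frac{18 - 96}{-241 - 107} + \left(2 - 19 + 18\right)\right)^{2} = \left(- \frac{78}{-348} + 1\right)^{2} = \left(\left(-78\right) \left(- \frac{1}{348}\right) + 1\right)^{2} = \left(\frac{13}{58} + 1\right)^{2} = \left(\frac{71}{58}\right)^{2} = \frac{5041}{3364}$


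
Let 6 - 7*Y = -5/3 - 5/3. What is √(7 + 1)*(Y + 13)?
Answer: 86*√2/3 ≈ 40.541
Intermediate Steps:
Y = 4/3 (Y = 6/7 - (-5/3 - 5/3)/7 = 6/7 - ⅐*(-10/3) = 6/7 + 10/21 = 4/3 ≈ 1.3333)
√(7 + 1)*(Y + 13) = √(7 + 1)*(4/3 + 13) = √8*(43/3) = (2*√2)*(43/3) = 86*√2/3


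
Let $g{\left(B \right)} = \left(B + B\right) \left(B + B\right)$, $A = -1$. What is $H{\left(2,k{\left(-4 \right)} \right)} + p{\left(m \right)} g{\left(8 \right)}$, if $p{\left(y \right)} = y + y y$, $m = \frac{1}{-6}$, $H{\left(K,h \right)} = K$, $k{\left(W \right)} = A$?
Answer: $- \frac{302}{9} \approx -33.556$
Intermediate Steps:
$k{\left(W \right)} = -1$
$m = - \frac{1}{6} \approx -0.16667$
$g{\left(B \right)} = 4 B^{2}$ ($g{\left(B \right)} = 2 B 2 B = 4 B^{2}$)
$p{\left(y \right)} = y + y^{2}$
$H{\left(2,k{\left(-4 \right)} \right)} + p{\left(m \right)} g{\left(8 \right)} = 2 + - \frac{1 - \frac{1}{6}}{6} \cdot 4 \cdot 8^{2} = 2 + \left(- \frac{1}{6}\right) \frac{5}{6} \cdot 4 \cdot 64 = 2 - \frac{320}{9} = - \frac{302}{9}$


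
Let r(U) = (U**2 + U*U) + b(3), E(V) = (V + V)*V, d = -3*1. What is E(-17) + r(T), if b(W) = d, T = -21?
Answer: 1457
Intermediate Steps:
d = -3
b(W) = -3
E(V) = 2*V**2 (E(V) = (2*V)*V = 2*V**2)
r(U) = -3 + 2*U**2 (r(U) = (U**2 + U*U) - 3 = (U**2 + U**2) - 3 = 2*U**2 - 3 = -3 + 2*U**2)
E(-17) + r(T) = 2*(-17)**2 + (-3 + 2*(-21)**2) = 2*289 + (-3 + 2*441) = 578 + (-3 + 882) = 578 + 879 = 1457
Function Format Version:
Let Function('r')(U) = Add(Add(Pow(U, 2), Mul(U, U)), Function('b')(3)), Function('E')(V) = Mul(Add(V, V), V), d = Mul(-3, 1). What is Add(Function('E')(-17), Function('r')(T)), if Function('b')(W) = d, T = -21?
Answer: 1457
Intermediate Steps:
d = -3
Function('b')(W) = -3
Function('E')(V) = Mul(2, Pow(V, 2)) (Function('E')(V) = Mul(Mul(2, V), V) = Mul(2, Pow(V, 2)))
Function('r')(U) = Add(-3, Mul(2, Pow(U, 2))) (Function('r')(U) = Add(Add(Pow(U, 2), Mul(U, U)), -3) = Add(Add(Pow(U, 2), Pow(U, 2)), -3) = Add(Mul(2, Pow(U, 2)), -3) = Add(-3, Mul(2, Pow(U, 2))))
Add(Function('E')(-17), Function('r')(T)) = Add(Mul(2, Pow(-17, 2)), Add(-3, Mul(2, Pow(-21, 2)))) = Add(Mul(2, 289), Add(-3, Mul(2, 441))) = Add(578, Add(-3, 882)) = Add(578, 879) = 1457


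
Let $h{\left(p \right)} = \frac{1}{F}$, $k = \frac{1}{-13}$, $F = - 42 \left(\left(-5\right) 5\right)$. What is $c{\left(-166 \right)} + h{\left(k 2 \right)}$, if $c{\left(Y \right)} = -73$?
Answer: $- \frac{76649}{1050} \approx -72.999$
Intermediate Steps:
$F = 1050$ ($F = \left(-42\right) \left(-25\right) = 1050$)
$k = - \frac{1}{13} \approx -0.076923$
$h{\left(p \right)} = \frac{1}{1050}$
$c{\left(-166 \right)} + h{\left(k 2 \right)} = -73 + \frac{1}{1050} = - \frac{76649}{1050}$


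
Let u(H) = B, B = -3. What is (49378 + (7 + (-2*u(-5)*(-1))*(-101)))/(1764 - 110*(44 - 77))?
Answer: 49991/5394 ≈ 9.2679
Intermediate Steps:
u(H) = -3
(49378 + (7 + (-2*u(-5)*(-1))*(-101)))/(1764 - 110*(44 - 77)) = (49378 + (7 + (-2*(-3)*(-1))*(-101)))/(1764 - 110*(44 - 77)) = (49378 + (7 + (6*(-1))*(-101)))/(1764 - 110*(-33)) = (49378 + (7 - 6*(-101)))/(1764 + 3630) = (49378 + (7 + 606))/5394 = (49378 + 613)*(1/5394) = 49991*(1/5394) = 49991/5394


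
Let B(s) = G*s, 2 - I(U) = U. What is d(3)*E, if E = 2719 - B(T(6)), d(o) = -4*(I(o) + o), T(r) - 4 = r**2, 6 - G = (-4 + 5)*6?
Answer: -21752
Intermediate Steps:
G = 0 (G = 6 - (-4 + 5)*6 = 6 - 6 = 0)
I(U) = 2 - U
T(r) = 4 + r**2
d(o) = -8 (d(o) = -4*((2 - o) + o) = -4*2 = -8)
B(s) = 0 (B(s) = 0*s = 0)
E = 2719 (E = 2719 - 1*0 = 2719 + 0 = 2719)
d(3)*E = -8*2719 = -21752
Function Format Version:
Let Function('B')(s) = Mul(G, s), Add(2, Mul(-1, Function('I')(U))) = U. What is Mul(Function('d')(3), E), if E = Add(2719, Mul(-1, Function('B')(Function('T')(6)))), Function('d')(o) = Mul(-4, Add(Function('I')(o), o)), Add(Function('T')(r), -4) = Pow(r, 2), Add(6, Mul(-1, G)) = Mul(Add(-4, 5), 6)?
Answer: -21752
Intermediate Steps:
G = 0 (G = Add(6, Mul(-1, Mul(Add(-4, 5), 6))) = Add(6, Mul(-1, Mul(1, 6))) = Add(6, Mul(-1, 6)) = Add(6, -6) = 0)
Function('I')(U) = Add(2, Mul(-1, U))
Function('T')(r) = Add(4, Pow(r, 2))
Function('d')(o) = -8 (Function('d')(o) = Mul(-4, Add(Add(2, Mul(-1, o)), o)) = Mul(-4, 2) = -8)
Function('B')(s) = 0 (Function('B')(s) = Mul(0, s) = 0)
E = 2719 (E = Add(2719, Mul(-1, 0)) = Add(2719, 0) = 2719)
Mul(Function('d')(3), E) = Mul(-8, 2719) = -21752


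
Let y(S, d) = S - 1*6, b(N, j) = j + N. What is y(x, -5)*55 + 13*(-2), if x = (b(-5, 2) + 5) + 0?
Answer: -246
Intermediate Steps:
b(N, j) = N + j
x = 2 (x = ((-5 + 2) + 5) + 0 = (-3 + 5) + 0 = 2 + 0 = 2)
y(S, d) = -6 + S (y(S, d) = S - 6 = -6 + S)
y(x, -5)*55 + 13*(-2) = (-6 + 2)*55 + 13*(-2) = -4*55 - 26 = -220 - 26 = -246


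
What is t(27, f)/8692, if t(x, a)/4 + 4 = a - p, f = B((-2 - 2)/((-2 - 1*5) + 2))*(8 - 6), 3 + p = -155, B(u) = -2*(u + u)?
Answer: 18/265 ≈ 0.067924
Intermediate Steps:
B(u) = -4*u
p = -158 (p = -3 - 155 = -158)
f = -32/5 (f = (-4*(-2 - 2)/((-2 - 1*5) + 2))*(8 - 6) = -(-16)/((-2 - 5) + 2)*2 = -(-16)/(-7 + 2)*2 = -(-16)/(-5)*2 = -(-16)*(-1)/5*2 = -4*⅘*2 = -16/5*2 = -32/5 ≈ -6.4000)
t(x, a) = 616 + 4*a (t(x, a) = -16 + 4*(a - 1*(-158)) = -16 + 4*(a + 158) = -16 + 4*(158 + a) = -16 + (632 + 4*a) = 616 + 4*a)
t(27, f)/8692 = (616 + 4*(-32/5))/8692 = (616 - 128/5)*(1/8692) = (2952/5)*(1/8692) = 18/265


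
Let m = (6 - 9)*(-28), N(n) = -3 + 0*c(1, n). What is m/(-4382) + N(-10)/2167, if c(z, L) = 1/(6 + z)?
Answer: -13941/678271 ≈ -0.020554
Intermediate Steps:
N(n) = -3 (N(n) = -3 + 0/(6 + 1) = -3 + 0/7 = -3 + 0*(⅐) = -3 + 0 = -3)
m = 84 (m = -3*(-28) = 84)
m/(-4382) + N(-10)/2167 = 84/(-4382) - 3/2167 = 84*(-1/4382) - 3*1/2167 = -6/313 - 3/2167 = -13941/678271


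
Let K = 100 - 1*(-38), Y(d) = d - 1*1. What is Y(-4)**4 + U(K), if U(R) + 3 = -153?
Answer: 469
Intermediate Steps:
Y(d) = -1 + d (Y(d) = d - 1 = -1 + d)
K = 138 (K = 100 + 38 = 138)
U(R) = -156 (U(R) = -3 - 153 = -156)
Y(-4)**4 + U(K) = (-1 - 4)**4 - 156 = (-5)**4 - 156 = 625 - 156 = 469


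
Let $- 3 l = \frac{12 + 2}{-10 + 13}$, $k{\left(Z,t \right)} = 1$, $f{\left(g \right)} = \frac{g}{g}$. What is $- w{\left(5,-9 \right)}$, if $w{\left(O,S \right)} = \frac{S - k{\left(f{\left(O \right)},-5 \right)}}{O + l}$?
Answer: $\frac{90}{31} \approx 2.9032$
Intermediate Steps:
$f{\left(g \right)} = 1$
$l = - \frac{14}{9}$ ($l = - \frac{\left(12 + 2\right) \frac{1}{-10 + 13}}{3} = - \frac{14 \cdot \frac{1}{3}}{3} = \left(- \frac{1}{3}\right) \frac{14}{3} = - \frac{14}{9} \approx -1.5556$)
$w{\left(O,S \right)} = \frac{-1 + S}{- \frac{14}{9} + O}$ ($w{\left(O,S \right)} = \frac{S - 1}{O - \frac{14}{9}} = \frac{S - 1}{- \frac{14}{9} + O} = \frac{-1 + S}{- \frac{14}{9} + O}$)
$- w{\left(5,-9 \right)} = - \frac{9 \left(-1 - 9\right)}{-14 + 9 \cdot 5} = - \frac{9 \left(-10\right)}{-14 + 45} = - \frac{9 \left(-10\right)}{31} = \left(-1\right) \left(- \frac{90}{31}\right) = \frac{90}{31}$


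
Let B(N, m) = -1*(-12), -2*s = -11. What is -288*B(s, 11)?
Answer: -3456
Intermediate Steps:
s = 11/2 (s = -½*(-11) = 11/2 ≈ 5.5000)
B(N, m) = 12
-288*B(s, 11) = -288*12 = -3456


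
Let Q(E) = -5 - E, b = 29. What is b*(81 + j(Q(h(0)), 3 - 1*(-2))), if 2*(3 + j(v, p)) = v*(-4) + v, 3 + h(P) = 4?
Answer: 2523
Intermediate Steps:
h(P) = 1 (h(P) = -3 + 4 = 1)
j(v, p) = -3 - 3*v/2 (j(v, p) = -3 + (v*(-4) + v)/2 = -3 + (-4*v + v)/2 = -3 + (-3*v)/2 = -3 - 3*v/2)
b*(81 + j(Q(h(0)), 3 - 1*(-2))) = 29*(81 + (-3 - 3*(-5 - 1*1)/2)) = 29*(81 + (-3 - 3*(-5 - 1)/2)) = 29*(81 + (-3 - 3/2*(-6))) = 29*(81 + (-3 + 9)) = 29*(81 + 6) = 29*87 = 2523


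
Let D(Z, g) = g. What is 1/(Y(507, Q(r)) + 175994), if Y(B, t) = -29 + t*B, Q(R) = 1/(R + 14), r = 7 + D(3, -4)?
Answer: 17/2991912 ≈ 5.6820e-6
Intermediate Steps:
r = 3 (r = 7 - 4 = 3)
Q(R) = 1/(14 + R)
Y(B, t) = -29 + B*t
1/(Y(507, Q(r)) + 175994) = 1/((-29 + 507/(14 + 3)) + 175994) = 1/((-29 + 507/17) + 175994) = 1/(14/17 + 175994) = 1/(2991912/17) = 17/2991912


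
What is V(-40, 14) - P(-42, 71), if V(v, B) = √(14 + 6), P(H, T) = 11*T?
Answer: -781 + 2*√5 ≈ -776.53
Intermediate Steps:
V(v, B) = 2*√5 (V(v, B) = √20 = 2*√5)
V(-40, 14) - P(-42, 71) = 2*√5 - 11*71 = 2*√5 - 1*781 = 2*√5 - 781 = -781 + 2*√5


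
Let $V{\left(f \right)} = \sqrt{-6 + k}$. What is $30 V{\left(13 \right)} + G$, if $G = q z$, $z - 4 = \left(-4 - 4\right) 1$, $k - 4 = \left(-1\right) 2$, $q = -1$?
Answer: $4 + 60 i \approx 4.0 + 60.0 i$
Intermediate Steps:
$k = 2$ ($k = 4 - 2 = 2$)
$V{\left(f \right)} = 2 i$ ($V{\left(f \right)} = \sqrt{-6 + 2} = \sqrt{-4} = 2 i$)
$z = -4$ ($z = 4 + \left(-4 - 4\right) 1 = 4 - 8 = -4$)
$G = 4$ ($G = \left(-1\right) \left(-4\right) = 4$)
$30 V{\left(13 \right)} + G = 30 \cdot 2 i + 4 = 60 i + 4 = 4 + 60 i$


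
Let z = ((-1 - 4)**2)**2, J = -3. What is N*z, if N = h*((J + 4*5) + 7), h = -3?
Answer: -45000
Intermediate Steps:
z = 625 (z = ((-5)**2)**2 = 25**2 = 625)
N = -72 (N = -3*((-3 + 4*5) + 7) = -3*((-3 + 20) + 7) = -3*(17 + 7) = -3*24 = -72)
N*z = -72*625 = -45000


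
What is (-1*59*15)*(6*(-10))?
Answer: 53100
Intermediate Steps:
(-1*59*15)*(6*(-10)) = -59*15*(-60) = -885*(-60) = 53100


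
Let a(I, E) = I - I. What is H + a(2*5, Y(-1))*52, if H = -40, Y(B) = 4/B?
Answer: -40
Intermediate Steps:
a(I, E) = 0
H + a(2*5, Y(-1))*52 = -40 + 0*52 = -40 + 0 = -40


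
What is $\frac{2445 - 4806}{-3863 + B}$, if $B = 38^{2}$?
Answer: $\frac{2361}{2419} \approx 0.97602$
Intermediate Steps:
$B = 1444$
$\frac{2445 - 4806}{-3863 + B} = \frac{2445 - 4806}{-3863 + 1444} = - \frac{2361}{-2419} = \left(-2361\right) \left(- \frac{1}{2419}\right) = \frac{2361}{2419}$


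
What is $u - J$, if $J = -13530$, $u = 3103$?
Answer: $16633$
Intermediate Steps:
$u - J = 3103 - -13530 = 3103 + 13530 = 16633$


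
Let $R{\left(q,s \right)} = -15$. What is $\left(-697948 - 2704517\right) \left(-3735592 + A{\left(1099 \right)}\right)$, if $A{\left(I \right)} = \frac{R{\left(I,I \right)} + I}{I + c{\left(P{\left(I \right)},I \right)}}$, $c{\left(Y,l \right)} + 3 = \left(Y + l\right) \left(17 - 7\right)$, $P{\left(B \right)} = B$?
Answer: $\frac{24441754741564435}{1923} \approx 1.271 \cdot 10^{13}$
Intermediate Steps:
$c{\left(Y,l \right)} = -3 + 10 Y + 10 l$ ($c{\left(Y,l \right)} = -3 + \left(Y + l\right) \left(17 - 7\right) = -3 + \left(Y + l\right) 10 = -3 + \left(10 Y + 10 l\right) = -3 + 10 Y + 10 l$)
$A{\left(I \right)} = \frac{-15 + I}{-3 + 21 I}$ ($A{\left(I \right)} = \frac{-15 + I}{I + \left(-3 + 10 I + 10 I\right)} = \frac{-15 + I}{I + \left(-3 + 20 I\right)} = \frac{-15 + I}{-3 + 21 I}$)
$\left(-697948 - 2704517\right) \left(-3735592 + A{\left(1099 \right)}\right) = \left(-697948 - 2704517\right) \left(-3735592 + \frac{-15 + 1099}{3 \left(-1 + 7 \cdot 1099\right)}\right) = - 3402465 \left(-3735592 + \frac{1}{3} \frac{1}{-1 + 7693} \cdot 1084\right) = - 3402465 \left(-3735592 + \frac{1}{3} \cdot \frac{1}{7692} \cdot 1084\right) = - 3402465 \left(-3735592 + \frac{271}{5769}\right) = \left(-3402465\right) \left(- \frac{21550629977}{5769}\right) = \frac{24441754741564435}{1923}$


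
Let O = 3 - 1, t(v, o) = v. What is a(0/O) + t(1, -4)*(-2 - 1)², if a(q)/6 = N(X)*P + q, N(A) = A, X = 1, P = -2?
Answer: -3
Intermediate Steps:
O = 2
a(q) = -12 + 6*q (a(q) = 6*(1*(-2) + q) = 6*(-2 + q) = -12 + 6*q)
a(0/O) + t(1, -4)*(-2 - 1)² = (-12 + 6*(0/2)) + 1*(-2 - 1)² = (-12 + 6*(0*(½))) + 1*(-3)² = (-12 + 6*0) + 1*9 = (-12 + 0) + 9 = -12 + 9 = -3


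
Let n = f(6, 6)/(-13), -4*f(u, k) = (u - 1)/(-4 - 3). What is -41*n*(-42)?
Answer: -615/26 ≈ -23.654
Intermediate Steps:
f(u, k) = -1/28 + u/28 (f(u, k) = -(u - 1)/(4*(-4 - 3)) = -(-1 + u)/(4*(-7)) = -(-1 + u)*(-1)/(4*7) = -(1/7 - u/7)/4 = -1/28 + u/28)
n = -5/364 (n = (-1/28 + (1/28)*6)/(-13) = (-1/28 + 3/14)*(-1/13) = (5/28)*(-1/13) = -5/364 ≈ -0.013736)
-41*n*(-42) = -41*(-5/364)*(-42) = (205/364)*(-42) = -615/26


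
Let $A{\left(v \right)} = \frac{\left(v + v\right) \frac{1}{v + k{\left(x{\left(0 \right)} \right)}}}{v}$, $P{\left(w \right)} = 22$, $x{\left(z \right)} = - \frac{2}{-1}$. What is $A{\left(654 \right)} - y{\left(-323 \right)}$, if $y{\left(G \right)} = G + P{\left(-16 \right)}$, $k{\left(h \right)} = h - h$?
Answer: $\frac{98428}{327} \approx 301.0$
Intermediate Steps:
$x{\left(z \right)} = 2$ ($x{\left(z \right)} = \left(-2\right) \left(-1\right) = 2$)
$k{\left(h \right)} = 0$
$A{\left(v \right)} = \frac{2}{v}$ ($A{\left(v \right)} = \frac{\left(v + v\right) \frac{1}{v + 0}}{v} = \frac{2 v \frac{1}{v}}{v} = \frac{2}{v}$)
$y{\left(G \right)} = 22 + G$ ($y{\left(G \right)} = G + 22 = 22 + G$)
$A{\left(654 \right)} - y{\left(-323 \right)} = \frac{2}{654} - \left(22 - 323\right) = 2 \cdot \frac{1}{654} - -301 = \frac{1}{327} + 301 = \frac{98428}{327}$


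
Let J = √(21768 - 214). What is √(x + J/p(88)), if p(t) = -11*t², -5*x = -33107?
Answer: √(155110267840 - 275*√21554)/4840 ≈ 81.372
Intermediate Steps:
x = 33107/5 (x = -⅕*(-33107) = 33107/5 ≈ 6621.4)
J = √21554 ≈ 146.81
√(x + J/p(88)) = √(33107/5 + √21554/((-11*88²))) = √(33107/5 + √21554/((-11*7744))) = √(33107/5 + √21554/(-85184)) = √(33107/5 + √21554*(-1/85184)) = √(33107/5 - √21554/85184)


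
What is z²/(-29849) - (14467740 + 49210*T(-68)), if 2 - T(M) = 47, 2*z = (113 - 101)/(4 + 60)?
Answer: -374526416087049/30565376 ≈ -1.2253e+7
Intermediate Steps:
z = 3/32 (z = ((113 - 101)/(4 + 60))/2 = (12/64)/2 = (12*(1/64))/2 = (½)*(3/16) = 3/32 ≈ 0.093750)
T(M) = -45 (T(M) = 2 - 1*47 = 2 - 47 = -45)
z²/(-29849) - (14467740 + 49210*T(-68)) = (3/32)²/(-29849) - 49210/(1/(294 - 45)) = (9/1024)*(-1/29849) - 49210/(1/249) = -9/30565376 - 49210/1/249 = -9/30565376 - 49210*249 = -9/30565376 - 12253290 = -374526416087049/30565376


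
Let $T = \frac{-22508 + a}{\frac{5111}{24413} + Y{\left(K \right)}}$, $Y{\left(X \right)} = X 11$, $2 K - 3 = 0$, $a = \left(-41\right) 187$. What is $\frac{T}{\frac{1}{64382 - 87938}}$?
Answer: $\frac{34705633099800}{815851} \approx 4.2539 \cdot 10^{7}$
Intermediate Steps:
$a = -7667$
$K = \frac{3}{2}$ ($K = \frac{3}{2} + \frac{1}{2} \cdot 0 = \frac{3}{2} + 0 = \frac{3}{2} \approx 1.5$)
$Y{\left(X \right)} = 11 X$
$T = - \frac{1473324550}{815851}$ ($T = \frac{-22508 - 7667}{\frac{5111}{24413} + 11 \cdot \frac{3}{2}} = - \frac{30175}{5111 \cdot \frac{1}{24413} + \frac{33}{2}} = - \frac{30175}{\frac{5111}{24413} + \frac{33}{2}} = - \frac{30175}{\frac{815851}{48826}} = \left(-30175\right) \frac{48826}{815851} = - \frac{1473324550}{815851} \approx -1805.9$)
$\frac{T}{\frac{1}{64382 - 87938}} = - \frac{1473324550}{815851 \frac{1}{64382 - 87938}} = - \frac{1473324550}{815851 \frac{1}{-23556}} = - \frac{1473324550}{815851 \left(- \frac{1}{23556}\right)} = \left(- \frac{1473324550}{815851}\right) \left(-23556\right) = \frac{34705633099800}{815851}$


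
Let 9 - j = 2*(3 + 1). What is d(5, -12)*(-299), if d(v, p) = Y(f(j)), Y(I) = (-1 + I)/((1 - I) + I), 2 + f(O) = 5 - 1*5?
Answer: 897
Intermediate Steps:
j = 1 (j = 9 - 2*(3 + 1) = 9 - 2*4 = 9 - 1*8 = 9 - 8 = 1)
f(O) = -2 (f(O) = -2 + (5 - 1*5) = -2 + (5 - 5) = -2 + 0 = -2)
Y(I) = -1 + I (Y(I) = (-1 + I)/1 = (-1 + I)*1 = -1 + I)
d(v, p) = -3 (d(v, p) = -1 - 2 = -3)
d(5, -12)*(-299) = -3*(-299) = 897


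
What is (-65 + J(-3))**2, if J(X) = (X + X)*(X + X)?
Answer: 841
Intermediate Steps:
J(X) = 4*X**2 (J(X) = (2*X)*(2*X) = 4*X**2)
(-65 + J(-3))**2 = (-65 + 4*(-3)**2)**2 = (-65 + 4*9)**2 = (-65 + 36)**2 = (-29)**2 = 841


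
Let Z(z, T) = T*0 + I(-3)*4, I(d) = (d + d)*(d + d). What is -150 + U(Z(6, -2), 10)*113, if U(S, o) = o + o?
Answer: 2110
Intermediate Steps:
I(d) = 4*d² (I(d) = (2*d)*(2*d) = 4*d²)
Z(z, T) = 144 (Z(z, T) = T*0 + (4*(-3)²)*4 = 0 + (4*9)*4 = 0 + 36*4 = 0 + 144 = 144)
U(S, o) = 2*o
-150 + U(Z(6, -2), 10)*113 = -150 + (2*10)*113 = -150 + 20*113 = -150 + 2260 = 2110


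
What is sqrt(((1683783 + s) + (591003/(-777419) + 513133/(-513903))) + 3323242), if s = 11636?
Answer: sqrt(801051274545093061508352172137)/399517956357 ≈ 2240.2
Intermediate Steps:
sqrt(((1683783 + s) + (591003/(-777419) + 513133/(-513903))) + 3323242) = sqrt(((1683783 + 11636) + (591003/(-777419) + 513133/(-513903))) + 3323242) = sqrt((1695419 + (591003*(-1/777419) + 513133*(-1/513903))) + 3323242) = sqrt((1695419 + (-591003/777419 - 513133/513903)) + 3323242) = sqrt((1695419 - 702637558436/399517956357) + 3323242) = sqrt(677349631411270147/399517956357 + 3323242) = sqrt(2005044483731019541/399517956357) = sqrt(801051274545093061508352172137)/399517956357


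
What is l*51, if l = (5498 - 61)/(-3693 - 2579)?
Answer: -277287/6272 ≈ -44.210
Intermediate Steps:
l = -5437/6272 (l = 5437/(-6272) = 5437*(-1/6272) = -5437/6272 ≈ -0.86687)
l*51 = -5437/6272*51 = -277287/6272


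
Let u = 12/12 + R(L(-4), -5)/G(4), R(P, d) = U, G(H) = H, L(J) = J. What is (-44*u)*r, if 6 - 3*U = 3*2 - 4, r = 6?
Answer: -352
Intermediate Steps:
U = 4/3 (U = 2 - (3*2 - 4)/3 = 2 - (6 - 4)/3 = 2 - 1/3*2 = 2 - 2/3 = 4/3 ≈ 1.3333)
R(P, d) = 4/3
u = 4/3 (u = 12/12 + (4/3)/4 = 12*(1/12) + (4/3)*(1/4) = 1 + 1/3 = 4/3 ≈ 1.3333)
(-44*u)*r = -44*4/3*6 = -176/3*6 = -352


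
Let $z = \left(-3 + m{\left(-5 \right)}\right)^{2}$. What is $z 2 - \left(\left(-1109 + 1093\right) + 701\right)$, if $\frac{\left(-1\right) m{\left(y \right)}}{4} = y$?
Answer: $-107$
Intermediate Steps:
$m{\left(y \right)} = - 4 y$
$z = 289$ ($z = \left(-3 - -20\right)^{2} = \left(-3 + 20\right)^{2} = 17^{2} = 289$)
$z 2 - \left(\left(-1109 + 1093\right) + 701\right) = 289 \cdot 2 - \left(\left(-1109 + 1093\right) + 701\right) = 578 - \left(-16 + 701\right) = 578 - 685 = -107$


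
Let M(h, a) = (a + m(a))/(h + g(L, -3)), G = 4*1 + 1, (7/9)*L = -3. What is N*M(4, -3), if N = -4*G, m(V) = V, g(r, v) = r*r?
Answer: 1176/185 ≈ 6.3568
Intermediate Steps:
L = -27/7 (L = (9/7)*(-3) = -27/7 ≈ -3.8571)
g(r, v) = r²
G = 5 (G = 4 + 1 = 5)
N = -20 (N = -4*5 = -20)
M(h, a) = 2*a/(729/49 + h) (M(h, a) = (a + a)/(h + (-27/7)²) = (2*a)/(h + 729/49) = (2*a)/(729/49 + h) = 2*a/(729/49 + h))
N*M(4, -3) = -1960*(-3)/(729 + 49*4) = -1960*(-3)/(729 + 196) = -1960*(-3)/925 = -20*(-294/925) = 1176/185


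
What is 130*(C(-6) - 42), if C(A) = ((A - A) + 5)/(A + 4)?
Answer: -5785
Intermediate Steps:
C(A) = 5/(4 + A) (C(A) = (0 + 5)/(4 + A) = 5/(4 + A))
130*(C(-6) - 42) = 130*(5/(4 - 6) - 42) = 130*(5/(-2) - 42) = 130*(5*(-1/2) - 42) = 130*(-5/2 - 42) = 130*(-89/2) = -5785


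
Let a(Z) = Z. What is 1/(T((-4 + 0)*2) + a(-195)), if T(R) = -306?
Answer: -1/501 ≈ -0.0019960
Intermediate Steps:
1/(T((-4 + 0)*2) + a(-195)) = 1/(-306 - 195) = 1/(-501) = -1/501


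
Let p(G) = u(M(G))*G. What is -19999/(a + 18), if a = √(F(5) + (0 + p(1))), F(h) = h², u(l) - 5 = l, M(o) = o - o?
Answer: -8571/7 + 2857*√30/42 ≈ -851.85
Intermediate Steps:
M(o) = 0
u(l) = 5 + l
p(G) = 5*G (p(G) = (5 + 0)*G = 5*G)
a = √30 (a = √(5² + (0 + 5*1)) = √(25 + (0 + 5)) = √(25 + 5) = √30 ≈ 5.4772)
-19999/(a + 18) = -19999/(√30 + 18) = -19999/(18 + √30)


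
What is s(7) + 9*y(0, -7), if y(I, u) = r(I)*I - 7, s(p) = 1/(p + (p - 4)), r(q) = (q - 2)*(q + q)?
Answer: -629/10 ≈ -62.900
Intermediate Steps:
r(q) = 2*q*(-2 + q) (r(q) = (-2 + q)*(2*q) = 2*q*(-2 + q))
s(p) = 1/(-4 + 2*p) (s(p) = 1/(p + (-4 + p)) = 1/(-4 + 2*p))
y(I, u) = -7 + 2*I**2*(-2 + I) (y(I, u) = (2*I*(-2 + I))*I - 7 = 2*I**2*(-2 + I) - 7 = -7 + 2*I**2*(-2 + I))
s(7) + 9*y(0, -7) = 1/(2*(-2 + 7)) + 9*(-7 + 2*0**2*(-2 + 0)) = (1/2)/5 + 9*(-7 + 2*0*(-2)) = (1/2)*(1/5) + 9*(-7 + 0) = 1/10 + 9*(-7) = 1/10 - 63 = -629/10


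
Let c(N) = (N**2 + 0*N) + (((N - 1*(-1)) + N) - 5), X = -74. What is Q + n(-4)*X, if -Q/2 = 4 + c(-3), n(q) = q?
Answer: 290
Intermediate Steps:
c(N) = -4 + N**2 + 2*N (c(N) = (N**2 + 0) + (((N + 1) + N) - 5) = N**2 + (((1 + N) + N) - 5) = N**2 + ((1 + 2*N) - 5) = N**2 + (-4 + 2*N) = -4 + N**2 + 2*N)
Q = -6 (Q = -2*(4 + (-4 + (-3)**2 + 2*(-3))) = -2*(4 + (-4 + 9 - 6)) = -2*(4 - 1) = -2*3 = -6)
Q + n(-4)*X = -6 - 4*(-74) = -6 + 296 = 290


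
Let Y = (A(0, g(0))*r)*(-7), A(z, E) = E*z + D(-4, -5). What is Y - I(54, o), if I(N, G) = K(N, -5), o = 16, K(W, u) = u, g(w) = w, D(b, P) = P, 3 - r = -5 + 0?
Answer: 285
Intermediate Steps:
r = 8 (r = 3 - (-5 + 0) = 3 - 1*(-5) = 3 + 5 = 8)
I(N, G) = -5
A(z, E) = -5 + E*z (A(z, E) = E*z - 5 = -5 + E*z)
Y = 280 (Y = ((-5 + 0*0)*8)*(-7) = ((-5 + 0)*8)*(-7) = -5*8*(-7) = -40*(-7) = 280)
Y - I(54, o) = 280 - 1*(-5) = 280 + 5 = 285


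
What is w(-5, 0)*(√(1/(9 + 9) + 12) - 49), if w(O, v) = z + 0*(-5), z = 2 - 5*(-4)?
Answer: -1078 + 11*√434/3 ≈ -1001.6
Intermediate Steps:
z = 22 (z = 2 + 20 = 22)
w(O, v) = 22 (w(O, v) = 22 + 0*(-5) = 22 + 0 = 22)
w(-5, 0)*(√(1/(9 + 9) + 12) - 49) = 22*(√(1/(9 + 9) + 12) - 49) = 22*(√(1/18 + 12) - 49) = 22*(√(217/18) - 49) = 22*(√434/6 - 49) = 22*(-49 + √434/6) = -1078 + 11*√434/3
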